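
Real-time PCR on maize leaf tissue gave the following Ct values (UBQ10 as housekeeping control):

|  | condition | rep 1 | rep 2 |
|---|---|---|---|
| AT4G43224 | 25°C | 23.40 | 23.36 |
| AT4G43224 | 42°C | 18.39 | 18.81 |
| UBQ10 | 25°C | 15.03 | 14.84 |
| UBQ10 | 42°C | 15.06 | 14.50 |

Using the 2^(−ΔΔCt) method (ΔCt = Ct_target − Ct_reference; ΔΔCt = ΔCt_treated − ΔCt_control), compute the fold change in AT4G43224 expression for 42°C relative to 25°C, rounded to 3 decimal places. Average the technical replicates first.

Mean Ct: AT4G43224 25°C 23.380; AT4G43224 42°C 18.600; UBQ10 25°C 14.935; UBQ10 42°C 14.780
ΔCt(25°C) = 23.380 − 14.935 = 8.445
ΔCt(42°C) = 18.600 − 14.780 = 3.820
ΔΔCt = 3.820 − 8.445 = -4.625
Fold change = 2^(−(-4.625)) = 2^4.625 = 24.6754

24.675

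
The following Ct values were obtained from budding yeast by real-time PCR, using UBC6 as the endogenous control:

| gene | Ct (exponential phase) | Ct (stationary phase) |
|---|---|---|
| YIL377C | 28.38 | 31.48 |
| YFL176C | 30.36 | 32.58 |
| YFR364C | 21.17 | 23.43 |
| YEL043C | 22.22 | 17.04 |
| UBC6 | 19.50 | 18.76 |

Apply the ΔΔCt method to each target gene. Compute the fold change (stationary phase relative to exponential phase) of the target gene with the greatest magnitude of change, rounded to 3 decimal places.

21.706

YIL377C: ΔΔCt = (31.48−18.76) − (28.38−19.50) = 12.72 − 8.88 = 3.84; fold change = 2^-3.84 = 0.070
YFL176C: ΔΔCt = (32.58−18.76) − (30.36−19.50) = 13.82 − 10.86 = 2.96; fold change = 2^-2.96 = 0.129
YFR364C: ΔΔCt = (23.43−18.76) − (21.17−19.50) = 4.67 − 1.67 = 3.00; fold change = 2^-3.00 = 0.125
YEL043C: ΔΔCt = (17.04−18.76) − (22.22−19.50) = -1.72 − 2.72 = -4.44; fold change = 2^4.44 = 21.706
YEL043C has the largest |ΔΔCt| = 4.44.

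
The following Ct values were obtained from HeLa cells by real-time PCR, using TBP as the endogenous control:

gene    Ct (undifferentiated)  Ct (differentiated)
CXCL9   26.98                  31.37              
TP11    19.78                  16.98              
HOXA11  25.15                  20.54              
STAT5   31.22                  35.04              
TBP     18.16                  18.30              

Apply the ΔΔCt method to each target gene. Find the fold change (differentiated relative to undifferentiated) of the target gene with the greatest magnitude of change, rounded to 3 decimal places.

26.909

CXCL9: ΔΔCt = (31.37−18.30) − (26.98−18.16) = 13.07 − 8.82 = 4.25; fold change = 2^-4.25 = 0.053
TP11: ΔΔCt = (16.98−18.30) − (19.78−18.16) = -1.32 − 1.62 = -2.94; fold change = 2^2.94 = 7.674
HOXA11: ΔΔCt = (20.54−18.30) − (25.15−18.16) = 2.24 − 6.99 = -4.75; fold change = 2^4.75 = 26.909
STAT5: ΔΔCt = (35.04−18.30) − (31.22−18.16) = 16.74 − 13.06 = 3.68; fold change = 2^-3.68 = 0.078
HOXA11 has the largest |ΔΔCt| = 4.75.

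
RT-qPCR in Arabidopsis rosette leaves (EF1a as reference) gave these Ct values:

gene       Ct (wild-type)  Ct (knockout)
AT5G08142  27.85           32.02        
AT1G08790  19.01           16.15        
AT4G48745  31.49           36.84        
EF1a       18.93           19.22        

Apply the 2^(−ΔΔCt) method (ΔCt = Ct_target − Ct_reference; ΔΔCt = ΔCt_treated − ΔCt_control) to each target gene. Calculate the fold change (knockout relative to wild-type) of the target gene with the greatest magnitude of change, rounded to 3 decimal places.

AT5G08142: ΔΔCt = (32.02−19.22) − (27.85−18.93) = 12.80 − 8.92 = 3.88; fold change = 2^-3.88 = 0.068
AT1G08790: ΔΔCt = (16.15−19.22) − (19.01−18.93) = -3.07 − 0.08 = -3.15; fold change = 2^3.15 = 8.877
AT4G48745: ΔΔCt = (36.84−19.22) − (31.49−18.93) = 17.62 − 12.56 = 5.06; fold change = 2^-5.06 = 0.030
AT4G48745 has the largest |ΔΔCt| = 5.06.

0.030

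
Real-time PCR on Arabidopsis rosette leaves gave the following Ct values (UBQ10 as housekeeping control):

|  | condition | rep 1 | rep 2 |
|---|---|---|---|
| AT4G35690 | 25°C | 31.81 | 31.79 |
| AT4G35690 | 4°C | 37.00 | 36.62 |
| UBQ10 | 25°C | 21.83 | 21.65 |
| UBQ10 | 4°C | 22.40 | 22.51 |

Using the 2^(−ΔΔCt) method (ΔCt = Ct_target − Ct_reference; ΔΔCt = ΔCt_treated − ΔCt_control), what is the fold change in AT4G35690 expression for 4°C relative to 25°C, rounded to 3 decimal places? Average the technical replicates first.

0.051

Mean Ct: AT4G35690 25°C 31.800; AT4G35690 4°C 36.810; UBQ10 25°C 21.740; UBQ10 4°C 22.455
ΔCt(25°C) = 31.800 − 21.740 = 10.060
ΔCt(4°C) = 36.810 − 22.455 = 14.355
ΔΔCt = 14.355 − 10.060 = 4.295
Fold change = 2^(−4.295) = 0.0509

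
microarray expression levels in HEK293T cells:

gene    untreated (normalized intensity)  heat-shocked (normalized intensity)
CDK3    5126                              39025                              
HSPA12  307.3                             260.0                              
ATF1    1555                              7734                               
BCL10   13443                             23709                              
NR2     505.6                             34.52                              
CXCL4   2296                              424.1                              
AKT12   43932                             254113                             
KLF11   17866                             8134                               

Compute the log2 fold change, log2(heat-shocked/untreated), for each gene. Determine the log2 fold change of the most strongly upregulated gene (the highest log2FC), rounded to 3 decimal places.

2.928

log2(39025/5126) = 2.928  (CDK3)
log2(260.0/307.3) = -0.241  (HSPA12)
log2(7734/1555) = 2.314  (ATF1)
log2(23709/13443) = 0.819  (BCL10)
log2(34.52/505.6) = -3.872  (NR2)
log2(424.1/2296) = -2.437  (CXCL4)
log2(254113/43932) = 2.532  (AKT12)
log2(8134/17866) = -1.135  (KLF11)
CDK3 is most strongly upregulated.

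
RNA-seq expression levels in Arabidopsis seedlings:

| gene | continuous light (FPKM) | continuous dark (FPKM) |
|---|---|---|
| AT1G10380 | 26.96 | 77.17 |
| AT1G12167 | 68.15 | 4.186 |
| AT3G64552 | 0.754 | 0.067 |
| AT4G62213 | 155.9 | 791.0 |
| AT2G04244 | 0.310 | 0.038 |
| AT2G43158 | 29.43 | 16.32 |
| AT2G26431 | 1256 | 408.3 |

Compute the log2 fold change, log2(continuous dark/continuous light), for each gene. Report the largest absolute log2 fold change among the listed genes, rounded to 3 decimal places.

log2(77.17/26.96) = 1.517  (AT1G10380)
log2(4.186/68.15) = -4.025  (AT1G12167)
log2(0.067/0.754) = -3.492  (AT3G64552)
log2(791.0/155.9) = 2.343  (AT4G62213)
log2(0.038/0.310) = -3.028  (AT2G04244)
log2(16.32/29.43) = -0.851  (AT2G43158)
log2(408.3/1256) = -1.621  (AT2G26431)
The largest magnitude belongs to AT1G12167.

4.025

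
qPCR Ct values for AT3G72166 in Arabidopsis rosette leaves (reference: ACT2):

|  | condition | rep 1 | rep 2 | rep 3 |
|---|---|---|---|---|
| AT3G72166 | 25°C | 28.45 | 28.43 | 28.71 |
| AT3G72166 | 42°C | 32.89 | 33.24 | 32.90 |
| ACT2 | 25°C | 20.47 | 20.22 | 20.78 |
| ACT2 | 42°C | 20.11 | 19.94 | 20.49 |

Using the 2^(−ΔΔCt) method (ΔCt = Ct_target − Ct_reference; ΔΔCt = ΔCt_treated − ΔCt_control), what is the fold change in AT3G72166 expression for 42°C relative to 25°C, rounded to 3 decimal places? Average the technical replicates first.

0.036

Mean Ct: AT3G72166 25°C 28.530; AT3G72166 42°C 33.010; ACT2 25°C 20.490; ACT2 42°C 20.180
ΔCt(25°C) = 28.530 − 20.490 = 8.040
ΔCt(42°C) = 33.010 − 20.180 = 12.830
ΔΔCt = 12.830 − 8.040 = 4.790
Fold change = 2^(−4.790) = 0.0361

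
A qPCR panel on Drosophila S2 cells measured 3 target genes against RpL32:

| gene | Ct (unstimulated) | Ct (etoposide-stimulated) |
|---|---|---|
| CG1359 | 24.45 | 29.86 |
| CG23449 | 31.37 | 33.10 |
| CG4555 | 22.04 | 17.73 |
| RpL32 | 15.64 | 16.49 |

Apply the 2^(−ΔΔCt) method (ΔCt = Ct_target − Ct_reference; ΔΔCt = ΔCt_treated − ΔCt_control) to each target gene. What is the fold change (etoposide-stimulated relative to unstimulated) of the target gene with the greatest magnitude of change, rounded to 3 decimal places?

CG1359: ΔΔCt = (29.86−16.49) − (24.45−15.64) = 13.37 − 8.81 = 4.56; fold change = 2^-4.56 = 0.042
CG23449: ΔΔCt = (33.10−16.49) − (31.37−15.64) = 16.61 − 15.73 = 0.88; fold change = 2^-0.88 = 0.543
CG4555: ΔΔCt = (17.73−16.49) − (22.04−15.64) = 1.24 − 6.40 = -5.16; fold change = 2^5.16 = 35.753
CG4555 has the largest |ΔΔCt| = 5.16.

35.753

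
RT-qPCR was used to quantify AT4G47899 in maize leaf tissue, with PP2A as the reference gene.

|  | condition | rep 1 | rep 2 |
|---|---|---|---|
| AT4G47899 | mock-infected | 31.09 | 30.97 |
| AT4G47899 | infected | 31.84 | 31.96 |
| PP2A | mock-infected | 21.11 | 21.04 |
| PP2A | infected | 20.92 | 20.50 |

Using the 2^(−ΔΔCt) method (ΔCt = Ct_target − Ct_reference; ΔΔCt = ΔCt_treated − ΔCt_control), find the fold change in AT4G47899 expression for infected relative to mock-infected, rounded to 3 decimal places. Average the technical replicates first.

0.425

Mean Ct: AT4G47899 mock-infected 31.030; AT4G47899 infected 31.900; PP2A mock-infected 21.075; PP2A infected 20.710
ΔCt(mock-infected) = 31.030 − 21.075 = 9.955
ΔCt(infected) = 31.900 − 20.710 = 11.190
ΔΔCt = 11.190 − 9.955 = 1.235
Fold change = 2^(−1.235) = 0.4248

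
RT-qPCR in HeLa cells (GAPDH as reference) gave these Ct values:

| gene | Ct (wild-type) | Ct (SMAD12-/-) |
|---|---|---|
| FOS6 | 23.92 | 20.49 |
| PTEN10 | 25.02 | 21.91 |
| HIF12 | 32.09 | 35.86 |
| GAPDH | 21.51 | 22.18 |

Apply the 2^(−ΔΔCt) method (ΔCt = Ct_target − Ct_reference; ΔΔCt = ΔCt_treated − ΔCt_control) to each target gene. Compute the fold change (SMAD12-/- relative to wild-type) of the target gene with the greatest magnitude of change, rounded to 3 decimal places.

17.148

FOS6: ΔΔCt = (20.49−22.18) − (23.92−21.51) = -1.69 − 2.41 = -4.10; fold change = 2^4.10 = 17.148
PTEN10: ΔΔCt = (21.91−22.18) − (25.02−21.51) = -0.27 − 3.51 = -3.78; fold change = 2^3.78 = 13.737
HIF12: ΔΔCt = (35.86−22.18) − (32.09−21.51) = 13.68 − 10.58 = 3.10; fold change = 2^-3.10 = 0.117
FOS6 has the largest |ΔΔCt| = 4.10.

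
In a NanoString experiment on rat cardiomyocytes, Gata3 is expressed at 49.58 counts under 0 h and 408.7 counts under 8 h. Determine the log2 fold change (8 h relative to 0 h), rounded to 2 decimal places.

Fold change = 408.7 / 49.58 = 8.2432
log2(8.2432) = 3.043

3.04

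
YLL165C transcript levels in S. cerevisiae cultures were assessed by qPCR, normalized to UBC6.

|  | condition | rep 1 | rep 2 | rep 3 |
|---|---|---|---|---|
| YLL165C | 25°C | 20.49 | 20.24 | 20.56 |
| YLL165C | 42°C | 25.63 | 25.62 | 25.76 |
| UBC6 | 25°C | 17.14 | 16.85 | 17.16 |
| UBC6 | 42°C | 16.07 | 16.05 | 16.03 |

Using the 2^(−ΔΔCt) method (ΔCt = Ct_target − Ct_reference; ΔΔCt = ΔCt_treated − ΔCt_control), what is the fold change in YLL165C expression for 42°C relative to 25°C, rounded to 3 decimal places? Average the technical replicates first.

Mean Ct: YLL165C 25°C 20.430; YLL165C 42°C 25.670; UBC6 25°C 17.050; UBC6 42°C 16.050
ΔCt(25°C) = 20.430 − 17.050 = 3.380
ΔCt(42°C) = 25.670 − 16.050 = 9.620
ΔΔCt = 9.620 − 3.380 = 6.240
Fold change = 2^(−6.240) = 0.0132

0.013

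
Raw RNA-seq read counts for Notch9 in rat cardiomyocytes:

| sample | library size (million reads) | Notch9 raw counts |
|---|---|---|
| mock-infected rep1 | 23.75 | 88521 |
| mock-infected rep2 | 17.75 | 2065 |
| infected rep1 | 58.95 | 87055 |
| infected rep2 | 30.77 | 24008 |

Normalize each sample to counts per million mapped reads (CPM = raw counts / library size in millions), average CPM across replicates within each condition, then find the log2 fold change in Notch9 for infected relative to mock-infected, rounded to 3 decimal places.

CPM(mock-infected rep1) = 88521 / 23.75 = 3727.2000
CPM(mock-infected rep2) = 2065 / 17.75 = 116.3380
CPM(infected rep1) = 87055 / 58.95 = 1476.7600
CPM(infected rep2) = 24008 / 30.77 = 780.2405
mean CPM(mock-infected) = 1921.7690; mean CPM(infected) = 1128.5002
Fold change = 1128.5002 / 1921.7690 = 0.58722
log2(0.58722) = -0.7680

-0.768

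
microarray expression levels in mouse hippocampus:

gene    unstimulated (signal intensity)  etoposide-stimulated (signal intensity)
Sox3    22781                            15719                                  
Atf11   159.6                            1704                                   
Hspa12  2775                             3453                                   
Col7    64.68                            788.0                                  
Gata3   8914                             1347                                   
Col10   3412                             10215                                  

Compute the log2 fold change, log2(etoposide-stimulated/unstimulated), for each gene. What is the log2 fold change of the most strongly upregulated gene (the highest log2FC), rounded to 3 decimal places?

3.607

log2(15719/22781) = -0.535  (Sox3)
log2(1704/159.6) = 3.416  (Atf11)
log2(3453/2775) = 0.315  (Hspa12)
log2(788.0/64.68) = 3.607  (Col7)
log2(1347/8914) = -2.726  (Gata3)
log2(10215/3412) = 1.582  (Col10)
Col7 is most strongly upregulated.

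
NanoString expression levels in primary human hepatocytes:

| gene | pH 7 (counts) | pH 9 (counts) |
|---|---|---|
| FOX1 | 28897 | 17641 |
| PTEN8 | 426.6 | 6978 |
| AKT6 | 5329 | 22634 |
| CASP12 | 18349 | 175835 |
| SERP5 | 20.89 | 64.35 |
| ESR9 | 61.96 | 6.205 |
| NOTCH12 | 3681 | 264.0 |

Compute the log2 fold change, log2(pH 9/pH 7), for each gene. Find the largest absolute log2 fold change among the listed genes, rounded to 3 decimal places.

4.032

log2(17641/28897) = -0.712  (FOX1)
log2(6978/426.6) = 4.032  (PTEN8)
log2(22634/5329) = 2.087  (AKT6)
log2(175835/18349) = 3.260  (CASP12)
log2(64.35/20.89) = 1.623  (SERP5)
log2(6.205/61.96) = -3.320  (ESR9)
log2(264.0/3681) = -3.801  (NOTCH12)
The largest magnitude belongs to PTEN8.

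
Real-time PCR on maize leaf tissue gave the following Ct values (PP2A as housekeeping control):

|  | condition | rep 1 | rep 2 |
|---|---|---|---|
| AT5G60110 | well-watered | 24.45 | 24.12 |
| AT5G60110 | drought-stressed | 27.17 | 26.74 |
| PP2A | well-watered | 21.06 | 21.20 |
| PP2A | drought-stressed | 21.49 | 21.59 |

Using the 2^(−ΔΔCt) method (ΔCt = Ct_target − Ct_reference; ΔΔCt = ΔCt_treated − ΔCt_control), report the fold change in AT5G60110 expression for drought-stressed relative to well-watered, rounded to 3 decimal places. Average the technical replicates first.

0.209

Mean Ct: AT5G60110 well-watered 24.285; AT5G60110 drought-stressed 26.955; PP2A well-watered 21.130; PP2A drought-stressed 21.540
ΔCt(well-watered) = 24.285 − 21.130 = 3.155
ΔCt(drought-stressed) = 26.955 − 21.540 = 5.415
ΔΔCt = 5.415 − 3.155 = 2.260
Fold change = 2^(−2.260) = 0.2088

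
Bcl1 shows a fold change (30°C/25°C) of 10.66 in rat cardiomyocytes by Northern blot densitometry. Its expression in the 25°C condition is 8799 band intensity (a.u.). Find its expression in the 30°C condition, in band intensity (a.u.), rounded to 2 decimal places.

93797.34

30°C expression = 8799 × 10.66 = 93797.34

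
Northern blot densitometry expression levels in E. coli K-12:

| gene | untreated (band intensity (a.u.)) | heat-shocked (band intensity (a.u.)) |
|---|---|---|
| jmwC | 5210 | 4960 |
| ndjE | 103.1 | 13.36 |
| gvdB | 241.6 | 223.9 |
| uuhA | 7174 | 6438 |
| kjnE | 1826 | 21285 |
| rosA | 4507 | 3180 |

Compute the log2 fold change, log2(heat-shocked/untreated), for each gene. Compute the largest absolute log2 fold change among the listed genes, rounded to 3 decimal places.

log2(4960/5210) = -0.071  (jmwC)
log2(13.36/103.1) = -2.948  (ndjE)
log2(223.9/241.6) = -0.110  (gvdB)
log2(6438/7174) = -0.156  (uuhA)
log2(21285/1826) = 3.543  (kjnE)
log2(3180/4507) = -0.503  (rosA)
The largest magnitude belongs to kjnE.

3.543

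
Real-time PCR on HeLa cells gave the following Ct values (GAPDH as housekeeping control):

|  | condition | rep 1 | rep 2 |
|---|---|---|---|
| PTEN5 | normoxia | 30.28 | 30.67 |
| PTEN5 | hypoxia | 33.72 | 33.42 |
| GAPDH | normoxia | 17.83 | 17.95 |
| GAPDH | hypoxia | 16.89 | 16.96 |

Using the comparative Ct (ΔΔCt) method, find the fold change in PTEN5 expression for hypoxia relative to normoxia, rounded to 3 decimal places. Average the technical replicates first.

0.060

Mean Ct: PTEN5 normoxia 30.475; PTEN5 hypoxia 33.570; GAPDH normoxia 17.890; GAPDH hypoxia 16.925
ΔCt(normoxia) = 30.475 − 17.890 = 12.585
ΔCt(hypoxia) = 33.570 − 16.925 = 16.645
ΔΔCt = 16.645 − 12.585 = 4.060
Fold change = 2^(−4.060) = 0.0600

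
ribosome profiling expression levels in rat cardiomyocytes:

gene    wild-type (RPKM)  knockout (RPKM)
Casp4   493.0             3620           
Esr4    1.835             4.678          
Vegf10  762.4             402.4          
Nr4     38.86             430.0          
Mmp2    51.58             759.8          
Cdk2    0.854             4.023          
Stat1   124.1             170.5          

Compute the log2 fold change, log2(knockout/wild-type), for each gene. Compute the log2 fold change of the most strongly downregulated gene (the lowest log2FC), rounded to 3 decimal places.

log2(3620/493.0) = 2.876  (Casp4)
log2(4.678/1.835) = 1.350  (Esr4)
log2(402.4/762.4) = -0.922  (Vegf10)
log2(430.0/38.86) = 3.468  (Nr4)
log2(759.8/51.58) = 3.881  (Mmp2)
log2(4.023/0.854) = 2.236  (Cdk2)
log2(170.5/124.1) = 0.458  (Stat1)
Vegf10 is most strongly downregulated.

-0.922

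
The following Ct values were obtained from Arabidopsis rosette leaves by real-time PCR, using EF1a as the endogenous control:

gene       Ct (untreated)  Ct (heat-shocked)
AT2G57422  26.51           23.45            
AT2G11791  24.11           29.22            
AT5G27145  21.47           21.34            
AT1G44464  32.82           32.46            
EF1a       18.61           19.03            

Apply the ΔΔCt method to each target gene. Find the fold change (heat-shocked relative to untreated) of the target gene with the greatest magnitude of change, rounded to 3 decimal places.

0.039

AT2G57422: ΔΔCt = (23.45−19.03) − (26.51−18.61) = 4.42 − 7.90 = -3.48; fold change = 2^3.48 = 11.158
AT2G11791: ΔΔCt = (29.22−19.03) − (24.11−18.61) = 10.19 − 5.50 = 4.69; fold change = 2^-4.69 = 0.039
AT5G27145: ΔΔCt = (21.34−19.03) − (21.47−18.61) = 2.31 − 2.86 = -0.55; fold change = 2^0.55 = 1.464
AT1G44464: ΔΔCt = (32.46−19.03) − (32.82−18.61) = 13.43 − 14.21 = -0.78; fold change = 2^0.78 = 1.717
AT2G11791 has the largest |ΔΔCt| = 4.69.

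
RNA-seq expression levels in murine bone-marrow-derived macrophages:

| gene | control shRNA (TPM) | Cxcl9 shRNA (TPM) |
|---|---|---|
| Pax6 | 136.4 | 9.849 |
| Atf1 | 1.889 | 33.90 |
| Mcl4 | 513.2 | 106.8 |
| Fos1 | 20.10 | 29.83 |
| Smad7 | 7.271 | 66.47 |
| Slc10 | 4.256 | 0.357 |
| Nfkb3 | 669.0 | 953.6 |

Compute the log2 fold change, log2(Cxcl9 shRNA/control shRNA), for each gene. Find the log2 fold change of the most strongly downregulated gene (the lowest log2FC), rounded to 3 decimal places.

-3.792

log2(9.849/136.4) = -3.792  (Pax6)
log2(33.90/1.889) = 4.166  (Atf1)
log2(106.8/513.2) = -2.265  (Mcl4)
log2(29.83/20.10) = 0.570  (Fos1)
log2(66.47/7.271) = 3.192  (Smad7)
log2(0.357/4.256) = -3.576  (Slc10)
log2(953.6/669.0) = 0.511  (Nfkb3)
Pax6 is most strongly downregulated.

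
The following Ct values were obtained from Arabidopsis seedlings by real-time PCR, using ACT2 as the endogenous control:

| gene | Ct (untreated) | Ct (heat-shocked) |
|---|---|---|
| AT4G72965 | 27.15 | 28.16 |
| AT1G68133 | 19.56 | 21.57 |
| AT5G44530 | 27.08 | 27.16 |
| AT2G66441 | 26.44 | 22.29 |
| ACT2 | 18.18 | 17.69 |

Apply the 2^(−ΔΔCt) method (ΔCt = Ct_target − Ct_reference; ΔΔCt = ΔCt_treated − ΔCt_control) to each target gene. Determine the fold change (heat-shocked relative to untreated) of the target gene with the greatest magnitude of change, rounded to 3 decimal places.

12.641

AT4G72965: ΔΔCt = (28.16−17.69) − (27.15−18.18) = 10.47 − 8.97 = 1.50; fold change = 2^-1.50 = 0.354
AT1G68133: ΔΔCt = (21.57−17.69) − (19.56−18.18) = 3.88 − 1.38 = 2.50; fold change = 2^-2.50 = 0.177
AT5G44530: ΔΔCt = (27.16−17.69) − (27.08−18.18) = 9.47 − 8.90 = 0.57; fold change = 2^-0.57 = 0.674
AT2G66441: ΔΔCt = (22.29−17.69) − (26.44−18.18) = 4.60 − 8.26 = -3.66; fold change = 2^3.66 = 12.641
AT2G66441 has the largest |ΔΔCt| = 3.66.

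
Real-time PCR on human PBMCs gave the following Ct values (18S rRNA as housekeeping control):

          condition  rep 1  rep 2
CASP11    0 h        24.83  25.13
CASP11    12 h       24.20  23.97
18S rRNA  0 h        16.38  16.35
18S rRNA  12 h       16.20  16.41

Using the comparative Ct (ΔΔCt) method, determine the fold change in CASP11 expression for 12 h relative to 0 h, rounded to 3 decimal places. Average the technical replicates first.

Mean Ct: CASP11 0 h 24.980; CASP11 12 h 24.085; 18S rRNA 0 h 16.365; 18S rRNA 12 h 16.305
ΔCt(0 h) = 24.980 − 16.365 = 8.615
ΔCt(12 h) = 24.085 − 16.305 = 7.780
ΔΔCt = 7.780 − 8.615 = -0.835
Fold change = 2^(−(-0.835)) = 2^0.835 = 1.7839

1.784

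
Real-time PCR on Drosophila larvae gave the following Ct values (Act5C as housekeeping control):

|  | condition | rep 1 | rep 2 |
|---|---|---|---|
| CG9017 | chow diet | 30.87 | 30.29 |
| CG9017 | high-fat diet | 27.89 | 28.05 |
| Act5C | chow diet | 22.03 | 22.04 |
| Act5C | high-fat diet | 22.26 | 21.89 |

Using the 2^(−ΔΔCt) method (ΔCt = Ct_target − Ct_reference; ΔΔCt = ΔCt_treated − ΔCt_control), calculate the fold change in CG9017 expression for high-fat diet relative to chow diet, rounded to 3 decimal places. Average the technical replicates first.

Mean Ct: CG9017 chow diet 30.580; CG9017 high-fat diet 27.970; Act5C chow diet 22.035; Act5C high-fat diet 22.075
ΔCt(chow diet) = 30.580 − 22.035 = 8.545
ΔCt(high-fat diet) = 27.970 − 22.075 = 5.895
ΔΔCt = 5.895 − 8.545 = -2.650
Fold change = 2^(−(-2.650)) = 2^2.650 = 6.2767

6.277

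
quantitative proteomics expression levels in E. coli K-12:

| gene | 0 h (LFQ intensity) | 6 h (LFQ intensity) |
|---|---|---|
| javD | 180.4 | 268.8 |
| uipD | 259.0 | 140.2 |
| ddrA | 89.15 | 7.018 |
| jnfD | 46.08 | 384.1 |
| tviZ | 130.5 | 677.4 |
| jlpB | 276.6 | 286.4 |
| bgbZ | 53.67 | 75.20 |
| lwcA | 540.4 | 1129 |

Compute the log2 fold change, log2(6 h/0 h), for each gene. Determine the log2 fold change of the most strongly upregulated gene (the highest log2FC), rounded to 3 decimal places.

3.059

log2(268.8/180.4) = 0.575  (javD)
log2(140.2/259.0) = -0.885  (uipD)
log2(7.018/89.15) = -3.667  (ddrA)
log2(384.1/46.08) = 3.059  (jnfD)
log2(677.4/130.5) = 2.376  (tviZ)
log2(286.4/276.6) = 0.050  (jlpB)
log2(75.20/53.67) = 0.487  (bgbZ)
log2(1129/540.4) = 1.063  (lwcA)
jnfD is most strongly upregulated.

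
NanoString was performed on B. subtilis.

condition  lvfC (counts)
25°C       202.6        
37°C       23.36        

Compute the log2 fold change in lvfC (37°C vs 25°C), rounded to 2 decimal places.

Fold change = 23.36 / 202.6 = 0.1153
log2(0.1153) = -3.117

-3.12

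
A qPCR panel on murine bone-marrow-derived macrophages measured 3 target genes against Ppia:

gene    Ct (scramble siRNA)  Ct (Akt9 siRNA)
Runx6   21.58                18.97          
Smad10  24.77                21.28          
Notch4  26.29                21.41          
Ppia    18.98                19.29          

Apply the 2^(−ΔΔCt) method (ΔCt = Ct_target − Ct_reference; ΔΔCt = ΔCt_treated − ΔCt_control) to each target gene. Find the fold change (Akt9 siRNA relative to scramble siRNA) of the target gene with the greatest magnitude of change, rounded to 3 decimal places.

Runx6: ΔΔCt = (18.97−19.29) − (21.58−18.98) = -0.32 − 2.60 = -2.92; fold change = 2^2.92 = 7.568
Smad10: ΔΔCt = (21.28−19.29) − (24.77−18.98) = 1.99 − 5.79 = -3.80; fold change = 2^3.80 = 13.929
Notch4: ΔΔCt = (21.41−19.29) − (26.29−18.98) = 2.12 − 7.31 = -5.19; fold change = 2^5.19 = 36.504
Notch4 has the largest |ΔΔCt| = 5.19.

36.504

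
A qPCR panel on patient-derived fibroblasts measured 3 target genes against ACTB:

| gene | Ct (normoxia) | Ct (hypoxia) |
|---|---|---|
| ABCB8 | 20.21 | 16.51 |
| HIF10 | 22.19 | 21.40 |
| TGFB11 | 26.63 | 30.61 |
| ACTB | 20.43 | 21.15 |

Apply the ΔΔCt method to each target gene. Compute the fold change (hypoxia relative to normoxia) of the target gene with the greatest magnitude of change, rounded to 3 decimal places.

21.407

ABCB8: ΔΔCt = (16.51−21.15) − (20.21−20.43) = -4.64 − (-0.22) = -4.42; fold change = 2^4.42 = 21.407
HIF10: ΔΔCt = (21.40−21.15) − (22.19−20.43) = 0.25 − 1.76 = -1.51; fold change = 2^1.51 = 2.848
TGFB11: ΔΔCt = (30.61−21.15) − (26.63−20.43) = 9.46 − 6.20 = 3.26; fold change = 2^-3.26 = 0.104
ABCB8 has the largest |ΔΔCt| = 4.42.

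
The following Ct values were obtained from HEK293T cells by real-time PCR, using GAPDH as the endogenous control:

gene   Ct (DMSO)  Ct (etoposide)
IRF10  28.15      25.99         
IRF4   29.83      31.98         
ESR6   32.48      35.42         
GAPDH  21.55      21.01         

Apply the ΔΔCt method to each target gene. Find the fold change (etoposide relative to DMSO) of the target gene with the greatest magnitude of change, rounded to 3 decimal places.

0.090

IRF10: ΔΔCt = (25.99−21.01) − (28.15−21.55) = 4.98 − 6.60 = -1.62; fold change = 2^1.62 = 3.074
IRF4: ΔΔCt = (31.98−21.01) − (29.83−21.55) = 10.97 − 8.28 = 2.69; fold change = 2^-2.69 = 0.155
ESR6: ΔΔCt = (35.42−21.01) − (32.48−21.55) = 14.41 − 10.93 = 3.48; fold change = 2^-3.48 = 0.090
ESR6 has the largest |ΔΔCt| = 3.48.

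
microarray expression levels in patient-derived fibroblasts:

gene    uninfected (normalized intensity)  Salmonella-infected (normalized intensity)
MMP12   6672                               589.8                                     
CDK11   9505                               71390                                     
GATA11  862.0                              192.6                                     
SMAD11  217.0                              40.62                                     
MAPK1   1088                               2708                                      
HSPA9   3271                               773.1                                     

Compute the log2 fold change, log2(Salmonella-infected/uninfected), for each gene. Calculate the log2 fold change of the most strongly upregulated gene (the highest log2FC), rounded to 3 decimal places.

log2(589.8/6672) = -3.500  (MMP12)
log2(71390/9505) = 2.909  (CDK11)
log2(192.6/862.0) = -2.162  (GATA11)
log2(40.62/217.0) = -2.417  (SMAD11)
log2(2708/1088) = 1.316  (MAPK1)
log2(773.1/3271) = -2.081  (HSPA9)
CDK11 is most strongly upregulated.

2.909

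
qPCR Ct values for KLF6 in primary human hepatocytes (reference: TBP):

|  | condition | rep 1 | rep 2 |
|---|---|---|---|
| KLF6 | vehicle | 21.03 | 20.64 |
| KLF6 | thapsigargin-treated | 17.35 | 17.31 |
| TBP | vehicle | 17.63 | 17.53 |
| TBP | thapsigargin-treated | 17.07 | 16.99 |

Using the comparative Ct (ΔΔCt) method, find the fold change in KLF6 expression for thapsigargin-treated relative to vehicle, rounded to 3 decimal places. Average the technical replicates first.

Mean Ct: KLF6 vehicle 20.835; KLF6 thapsigargin-treated 17.330; TBP vehicle 17.580; TBP thapsigargin-treated 17.030
ΔCt(vehicle) = 20.835 − 17.580 = 3.255
ΔCt(thapsigargin-treated) = 17.330 − 17.030 = 0.300
ΔΔCt = 0.300 − 3.255 = -2.955
Fold change = 2^(−(-2.955)) = 2^2.955 = 7.7543

7.754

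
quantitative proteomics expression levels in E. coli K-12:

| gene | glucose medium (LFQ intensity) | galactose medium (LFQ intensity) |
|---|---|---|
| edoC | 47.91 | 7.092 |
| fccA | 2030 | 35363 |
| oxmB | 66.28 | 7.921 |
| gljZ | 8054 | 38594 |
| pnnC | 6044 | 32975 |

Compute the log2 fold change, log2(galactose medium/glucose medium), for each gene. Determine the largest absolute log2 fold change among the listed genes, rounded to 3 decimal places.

4.123

log2(7.092/47.91) = -2.756  (edoC)
log2(35363/2030) = 4.123  (fccA)
log2(7.921/66.28) = -3.065  (oxmB)
log2(38594/8054) = 2.261  (gljZ)
log2(32975/6044) = 2.448  (pnnC)
The largest magnitude belongs to fccA.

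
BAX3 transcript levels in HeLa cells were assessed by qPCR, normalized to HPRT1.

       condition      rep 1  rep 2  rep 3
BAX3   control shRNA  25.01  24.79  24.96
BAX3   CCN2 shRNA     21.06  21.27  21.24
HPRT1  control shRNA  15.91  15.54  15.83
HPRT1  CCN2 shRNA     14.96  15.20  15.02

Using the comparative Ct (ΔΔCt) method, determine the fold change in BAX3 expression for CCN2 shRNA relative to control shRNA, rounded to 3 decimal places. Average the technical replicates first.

8.168

Mean Ct: BAX3 control shRNA 24.920; BAX3 CCN2 shRNA 21.190; HPRT1 control shRNA 15.760; HPRT1 CCN2 shRNA 15.060
ΔCt(control shRNA) = 24.920 − 15.760 = 9.160
ΔCt(CCN2 shRNA) = 21.190 − 15.060 = 6.130
ΔΔCt = 6.130 − 9.160 = -3.030
Fold change = 2^(−(-3.030)) = 2^3.030 = 8.1681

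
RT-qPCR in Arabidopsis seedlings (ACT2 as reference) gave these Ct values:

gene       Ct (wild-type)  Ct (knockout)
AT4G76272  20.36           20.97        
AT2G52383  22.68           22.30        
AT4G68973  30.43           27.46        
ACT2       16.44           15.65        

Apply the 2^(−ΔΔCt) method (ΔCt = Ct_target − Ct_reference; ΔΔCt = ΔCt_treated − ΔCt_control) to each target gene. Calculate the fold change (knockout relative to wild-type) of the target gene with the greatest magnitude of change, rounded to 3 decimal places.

AT4G76272: ΔΔCt = (20.97−15.65) − (20.36−16.44) = 5.32 − 3.92 = 1.40; fold change = 2^-1.40 = 0.379
AT2G52383: ΔΔCt = (22.30−15.65) − (22.68−16.44) = 6.65 − 6.24 = 0.41; fold change = 2^-0.41 = 0.753
AT4G68973: ΔΔCt = (27.46−15.65) − (30.43−16.44) = 11.81 − 13.99 = -2.18; fold change = 2^2.18 = 4.532
AT4G68973 has the largest |ΔΔCt| = 2.18.

4.532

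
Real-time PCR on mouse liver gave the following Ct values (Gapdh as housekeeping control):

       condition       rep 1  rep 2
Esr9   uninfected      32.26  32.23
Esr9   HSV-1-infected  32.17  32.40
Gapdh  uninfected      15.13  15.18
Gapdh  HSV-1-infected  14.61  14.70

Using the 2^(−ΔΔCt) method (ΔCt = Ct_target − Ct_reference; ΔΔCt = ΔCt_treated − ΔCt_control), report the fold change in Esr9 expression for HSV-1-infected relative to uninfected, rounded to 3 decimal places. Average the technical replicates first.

0.688

Mean Ct: Esr9 uninfected 32.245; Esr9 HSV-1-infected 32.285; Gapdh uninfected 15.155; Gapdh HSV-1-infected 14.655
ΔCt(uninfected) = 32.245 − 15.155 = 17.090
ΔCt(HSV-1-infected) = 32.285 − 14.655 = 17.630
ΔΔCt = 17.630 − 17.090 = 0.540
Fold change = 2^(−0.540) = 0.6878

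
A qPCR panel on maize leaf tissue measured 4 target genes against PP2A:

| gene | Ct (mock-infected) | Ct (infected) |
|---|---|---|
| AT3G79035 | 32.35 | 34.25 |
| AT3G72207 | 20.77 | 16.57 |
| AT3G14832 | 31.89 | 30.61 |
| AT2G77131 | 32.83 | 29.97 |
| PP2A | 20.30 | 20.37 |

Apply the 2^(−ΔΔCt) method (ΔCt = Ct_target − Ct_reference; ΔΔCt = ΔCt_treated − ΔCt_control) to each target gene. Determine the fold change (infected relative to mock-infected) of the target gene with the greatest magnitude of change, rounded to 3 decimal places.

19.293

AT3G79035: ΔΔCt = (34.25−20.37) − (32.35−20.30) = 13.88 − 12.05 = 1.83; fold change = 2^-1.83 = 0.281
AT3G72207: ΔΔCt = (16.57−20.37) − (20.77−20.30) = -3.80 − 0.47 = -4.27; fold change = 2^4.27 = 19.293
AT3G14832: ΔΔCt = (30.61−20.37) − (31.89−20.30) = 10.24 − 11.59 = -1.35; fold change = 2^1.35 = 2.549
AT2G77131: ΔΔCt = (29.97−20.37) − (32.83−20.30) = 9.60 − 12.53 = -2.93; fold change = 2^2.93 = 7.621
AT3G72207 has the largest |ΔΔCt| = 4.27.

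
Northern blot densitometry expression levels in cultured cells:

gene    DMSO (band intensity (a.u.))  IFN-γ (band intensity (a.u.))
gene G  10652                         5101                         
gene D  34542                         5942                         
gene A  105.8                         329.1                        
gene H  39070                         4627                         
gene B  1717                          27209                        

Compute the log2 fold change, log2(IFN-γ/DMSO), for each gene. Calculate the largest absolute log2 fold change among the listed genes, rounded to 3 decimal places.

log2(5101/10652) = -1.062  (gene G)
log2(5942/34542) = -2.539  (gene D)
log2(329.1/105.8) = 1.637  (gene A)
log2(4627/39070) = -3.078  (gene H)
log2(27209/1717) = 3.986  (gene B)
The largest magnitude belongs to gene B.

3.986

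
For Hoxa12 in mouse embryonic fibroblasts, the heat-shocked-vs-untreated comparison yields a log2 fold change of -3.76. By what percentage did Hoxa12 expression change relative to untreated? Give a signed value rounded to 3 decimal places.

-92.619%

Fold change = 2^(-3.76) = 0.0738
Percent change = (FC − 1) × 100% = (0.0738 − 1) × 100 = -92.619%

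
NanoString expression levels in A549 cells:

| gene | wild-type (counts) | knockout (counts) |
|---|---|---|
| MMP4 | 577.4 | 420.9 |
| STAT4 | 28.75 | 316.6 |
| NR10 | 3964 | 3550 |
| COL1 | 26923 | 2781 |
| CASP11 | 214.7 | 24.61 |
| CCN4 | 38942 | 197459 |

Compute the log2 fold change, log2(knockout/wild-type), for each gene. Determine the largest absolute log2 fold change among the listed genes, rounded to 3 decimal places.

3.461

log2(420.9/577.4) = -0.456  (MMP4)
log2(316.6/28.75) = 3.461  (STAT4)
log2(3550/3964) = -0.159  (NR10)
log2(2781/26923) = -3.275  (COL1)
log2(24.61/214.7) = -3.125  (CASP11)
log2(197459/38942) = 2.342  (CCN4)
The largest magnitude belongs to STAT4.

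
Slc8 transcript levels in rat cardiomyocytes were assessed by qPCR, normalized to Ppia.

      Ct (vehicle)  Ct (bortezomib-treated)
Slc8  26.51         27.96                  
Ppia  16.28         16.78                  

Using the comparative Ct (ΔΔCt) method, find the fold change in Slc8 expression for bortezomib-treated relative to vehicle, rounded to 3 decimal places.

0.518

ΔCt(vehicle) = 26.510 − 16.280 = 10.230
ΔCt(bortezomib-treated) = 27.960 − 16.780 = 11.180
ΔΔCt = 11.180 − 10.230 = 0.950
Fold change = 2^(−0.950) = 0.5176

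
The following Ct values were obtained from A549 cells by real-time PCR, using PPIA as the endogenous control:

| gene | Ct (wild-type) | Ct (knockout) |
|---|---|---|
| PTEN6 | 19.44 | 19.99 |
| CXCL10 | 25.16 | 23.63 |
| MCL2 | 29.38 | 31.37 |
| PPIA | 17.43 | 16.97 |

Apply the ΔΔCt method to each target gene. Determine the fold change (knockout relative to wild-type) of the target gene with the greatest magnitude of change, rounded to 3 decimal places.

PTEN6: ΔΔCt = (19.99−16.97) − (19.44−17.43) = 3.02 − 2.01 = 1.01; fold change = 2^-1.01 = 0.497
CXCL10: ΔΔCt = (23.63−16.97) − (25.16−17.43) = 6.66 − 7.73 = -1.07; fold change = 2^1.07 = 2.099
MCL2: ΔΔCt = (31.37−16.97) − (29.38−17.43) = 14.40 − 11.95 = 2.45; fold change = 2^-2.45 = 0.183
MCL2 has the largest |ΔΔCt| = 2.45.

0.183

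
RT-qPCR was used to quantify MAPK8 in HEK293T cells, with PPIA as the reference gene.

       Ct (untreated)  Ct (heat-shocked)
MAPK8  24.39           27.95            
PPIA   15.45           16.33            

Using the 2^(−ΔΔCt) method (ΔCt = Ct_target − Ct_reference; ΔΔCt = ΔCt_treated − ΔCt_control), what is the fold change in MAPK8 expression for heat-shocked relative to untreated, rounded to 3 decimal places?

ΔCt(untreated) = 24.390 − 15.450 = 8.940
ΔCt(heat-shocked) = 27.950 − 16.330 = 11.620
ΔΔCt = 11.620 − 8.940 = 2.680
Fold change = 2^(−2.680) = 0.1560

0.156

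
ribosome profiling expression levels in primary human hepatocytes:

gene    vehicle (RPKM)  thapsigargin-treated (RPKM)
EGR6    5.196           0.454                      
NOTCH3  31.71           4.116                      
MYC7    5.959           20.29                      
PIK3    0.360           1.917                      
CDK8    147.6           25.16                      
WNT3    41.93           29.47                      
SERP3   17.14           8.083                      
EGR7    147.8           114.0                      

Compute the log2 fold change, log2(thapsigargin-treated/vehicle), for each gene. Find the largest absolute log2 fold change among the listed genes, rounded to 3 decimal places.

3.517

log2(0.454/5.196) = -3.517  (EGR6)
log2(4.116/31.71) = -2.946  (NOTCH3)
log2(20.29/5.959) = 1.768  (MYC7)
log2(1.917/0.360) = 2.413  (PIK3)
log2(25.16/147.6) = -2.552  (CDK8)
log2(29.47/41.93) = -0.509  (WNT3)
log2(8.083/17.14) = -1.084  (SERP3)
log2(114.0/147.8) = -0.375  (EGR7)
The largest magnitude belongs to EGR6.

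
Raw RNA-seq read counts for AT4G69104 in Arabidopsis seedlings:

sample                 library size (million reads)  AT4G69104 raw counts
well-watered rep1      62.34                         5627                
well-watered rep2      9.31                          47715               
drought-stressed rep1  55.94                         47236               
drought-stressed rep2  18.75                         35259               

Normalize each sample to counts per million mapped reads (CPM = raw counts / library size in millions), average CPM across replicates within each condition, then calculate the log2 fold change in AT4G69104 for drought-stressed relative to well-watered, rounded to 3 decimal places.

-0.937

CPM(well-watered rep1) = 5627 / 62.34 = 90.2631
CPM(well-watered rep2) = 47715 / 9.31 = 5125.1343
CPM(drought-stressed rep1) = 47236 / 55.94 = 844.4047
CPM(drought-stressed rep2) = 35259 / 18.75 = 1880.4800
mean CPM(well-watered) = 2607.6987; mean CPM(drought-stressed) = 1362.4424
Fold change = 1362.4424 / 2607.6987 = 0.52247
log2(0.52247) = -0.9366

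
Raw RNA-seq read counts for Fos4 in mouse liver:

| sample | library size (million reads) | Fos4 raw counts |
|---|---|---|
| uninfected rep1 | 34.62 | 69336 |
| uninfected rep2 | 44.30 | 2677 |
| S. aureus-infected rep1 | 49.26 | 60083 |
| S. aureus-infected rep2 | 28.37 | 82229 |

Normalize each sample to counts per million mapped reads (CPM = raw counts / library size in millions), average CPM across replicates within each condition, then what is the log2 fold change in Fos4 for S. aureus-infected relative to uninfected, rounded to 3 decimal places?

CPM(uninfected rep1) = 69336 / 34.62 = 2002.7730
CPM(uninfected rep2) = 2677 / 44.30 = 60.4289
CPM(S. aureus-infected rep1) = 60083 / 49.26 = 1219.7117
CPM(S. aureus-infected rep2) = 82229 / 28.37 = 2898.4491
mean CPM(uninfected) = 1031.6009; mean CPM(S. aureus-infected) = 2059.0804
Fold change = 2059.0804 / 1031.6009 = 1.99600
log2(1.99600) = 0.9971

0.997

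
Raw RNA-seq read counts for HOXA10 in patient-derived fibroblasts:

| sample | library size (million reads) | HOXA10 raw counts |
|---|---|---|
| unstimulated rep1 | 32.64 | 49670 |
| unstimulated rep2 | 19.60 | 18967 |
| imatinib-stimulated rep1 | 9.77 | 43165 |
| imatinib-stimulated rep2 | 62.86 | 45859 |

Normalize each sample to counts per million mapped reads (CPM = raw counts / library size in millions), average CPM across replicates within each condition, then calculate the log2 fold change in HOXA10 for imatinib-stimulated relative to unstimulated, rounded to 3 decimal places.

1.048

CPM(unstimulated rep1) = 49670 / 32.64 = 1521.7525
CPM(unstimulated rep2) = 18967 / 19.60 = 967.7041
CPM(imatinib-stimulated rep1) = 43165 / 9.77 = 4418.1167
CPM(imatinib-stimulated rep2) = 45859 / 62.86 = 729.5418
mean CPM(unstimulated) = 1244.7283; mean CPM(imatinib-stimulated) = 2573.8293
Fold change = 2573.8293 / 1244.7283 = 2.06778
log2(2.06778) = 1.0481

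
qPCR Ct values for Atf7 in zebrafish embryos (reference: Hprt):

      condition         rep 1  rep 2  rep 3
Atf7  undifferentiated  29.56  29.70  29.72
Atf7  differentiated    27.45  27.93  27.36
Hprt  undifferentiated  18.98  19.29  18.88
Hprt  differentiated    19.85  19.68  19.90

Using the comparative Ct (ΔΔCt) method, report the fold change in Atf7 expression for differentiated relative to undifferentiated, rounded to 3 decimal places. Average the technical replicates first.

7.160

Mean Ct: Atf7 undifferentiated 29.660; Atf7 differentiated 27.580; Hprt undifferentiated 19.050; Hprt differentiated 19.810
ΔCt(undifferentiated) = 29.660 − 19.050 = 10.610
ΔCt(differentiated) = 27.580 − 19.810 = 7.770
ΔΔCt = 7.770 − 10.610 = -2.840
Fold change = 2^(−(-2.840)) = 2^2.840 = 7.1602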